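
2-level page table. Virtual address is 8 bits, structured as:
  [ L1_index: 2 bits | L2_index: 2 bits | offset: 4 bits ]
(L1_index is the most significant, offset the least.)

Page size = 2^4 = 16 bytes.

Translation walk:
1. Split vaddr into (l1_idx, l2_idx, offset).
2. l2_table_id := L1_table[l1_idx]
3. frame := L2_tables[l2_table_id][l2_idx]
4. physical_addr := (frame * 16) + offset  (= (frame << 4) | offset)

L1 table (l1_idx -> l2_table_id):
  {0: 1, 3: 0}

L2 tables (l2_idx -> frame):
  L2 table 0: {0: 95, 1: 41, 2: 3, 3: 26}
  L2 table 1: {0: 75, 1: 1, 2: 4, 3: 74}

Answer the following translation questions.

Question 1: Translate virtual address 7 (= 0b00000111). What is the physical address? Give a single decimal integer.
vaddr = 7 = 0b00000111
Split: l1_idx=0, l2_idx=0, offset=7
L1[0] = 1
L2[1][0] = 75
paddr = 75 * 16 + 7 = 1207

Answer: 1207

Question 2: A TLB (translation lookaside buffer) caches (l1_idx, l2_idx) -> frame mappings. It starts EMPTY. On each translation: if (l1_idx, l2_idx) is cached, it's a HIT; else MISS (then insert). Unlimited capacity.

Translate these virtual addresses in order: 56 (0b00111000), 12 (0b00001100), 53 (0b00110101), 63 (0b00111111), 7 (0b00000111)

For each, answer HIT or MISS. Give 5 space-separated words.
Answer: MISS MISS HIT HIT HIT

Derivation:
vaddr=56: (0,3) not in TLB -> MISS, insert
vaddr=12: (0,0) not in TLB -> MISS, insert
vaddr=53: (0,3) in TLB -> HIT
vaddr=63: (0,3) in TLB -> HIT
vaddr=7: (0,0) in TLB -> HIT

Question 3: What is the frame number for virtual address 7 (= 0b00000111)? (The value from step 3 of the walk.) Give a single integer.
vaddr = 7: l1_idx=0, l2_idx=0
L1[0] = 1; L2[1][0] = 75

Answer: 75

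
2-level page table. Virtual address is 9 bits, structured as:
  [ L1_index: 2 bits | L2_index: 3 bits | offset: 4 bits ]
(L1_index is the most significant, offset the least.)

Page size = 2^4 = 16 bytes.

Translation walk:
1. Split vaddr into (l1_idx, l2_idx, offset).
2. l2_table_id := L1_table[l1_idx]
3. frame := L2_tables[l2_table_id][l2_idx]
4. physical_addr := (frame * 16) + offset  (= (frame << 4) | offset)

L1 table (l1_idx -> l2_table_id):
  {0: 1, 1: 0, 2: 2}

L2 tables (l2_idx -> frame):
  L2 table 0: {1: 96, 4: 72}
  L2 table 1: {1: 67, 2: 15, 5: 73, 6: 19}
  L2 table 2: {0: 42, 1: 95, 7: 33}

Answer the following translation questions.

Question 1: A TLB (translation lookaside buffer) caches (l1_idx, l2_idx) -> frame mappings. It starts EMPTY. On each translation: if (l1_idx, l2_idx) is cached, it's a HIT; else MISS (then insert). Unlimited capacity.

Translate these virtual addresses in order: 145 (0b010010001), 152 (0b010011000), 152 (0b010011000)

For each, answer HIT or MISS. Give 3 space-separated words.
Answer: MISS HIT HIT

Derivation:
vaddr=145: (1,1) not in TLB -> MISS, insert
vaddr=152: (1,1) in TLB -> HIT
vaddr=152: (1,1) in TLB -> HIT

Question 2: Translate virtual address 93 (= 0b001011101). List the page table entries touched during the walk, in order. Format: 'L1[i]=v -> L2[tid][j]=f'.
vaddr = 93 = 0b001011101
Split: l1_idx=0, l2_idx=5, offset=13

Answer: L1[0]=1 -> L2[1][5]=73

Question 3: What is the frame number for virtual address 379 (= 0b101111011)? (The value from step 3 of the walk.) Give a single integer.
Answer: 33

Derivation:
vaddr = 379: l1_idx=2, l2_idx=7
L1[2] = 2; L2[2][7] = 33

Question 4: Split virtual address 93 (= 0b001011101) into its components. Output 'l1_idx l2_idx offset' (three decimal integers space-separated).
vaddr = 93 = 0b001011101
  top 2 bits -> l1_idx = 0
  next 3 bits -> l2_idx = 5
  bottom 4 bits -> offset = 13

Answer: 0 5 13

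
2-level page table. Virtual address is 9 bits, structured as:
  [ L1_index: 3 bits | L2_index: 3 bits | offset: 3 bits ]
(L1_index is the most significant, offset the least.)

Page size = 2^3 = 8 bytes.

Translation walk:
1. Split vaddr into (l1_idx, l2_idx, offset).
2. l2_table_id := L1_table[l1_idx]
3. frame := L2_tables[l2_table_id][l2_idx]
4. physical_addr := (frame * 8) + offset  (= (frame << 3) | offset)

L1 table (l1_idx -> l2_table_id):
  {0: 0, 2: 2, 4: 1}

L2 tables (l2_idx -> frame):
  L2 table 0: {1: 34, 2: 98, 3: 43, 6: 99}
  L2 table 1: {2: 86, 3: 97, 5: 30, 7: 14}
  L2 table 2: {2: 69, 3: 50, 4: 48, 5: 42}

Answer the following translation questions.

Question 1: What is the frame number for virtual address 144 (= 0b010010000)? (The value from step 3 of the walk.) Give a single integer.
Answer: 69

Derivation:
vaddr = 144: l1_idx=2, l2_idx=2
L1[2] = 2; L2[2][2] = 69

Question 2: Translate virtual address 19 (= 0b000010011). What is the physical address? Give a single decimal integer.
vaddr = 19 = 0b000010011
Split: l1_idx=0, l2_idx=2, offset=3
L1[0] = 0
L2[0][2] = 98
paddr = 98 * 8 + 3 = 787

Answer: 787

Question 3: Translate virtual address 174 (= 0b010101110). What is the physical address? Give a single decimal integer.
vaddr = 174 = 0b010101110
Split: l1_idx=2, l2_idx=5, offset=6
L1[2] = 2
L2[2][5] = 42
paddr = 42 * 8 + 6 = 342

Answer: 342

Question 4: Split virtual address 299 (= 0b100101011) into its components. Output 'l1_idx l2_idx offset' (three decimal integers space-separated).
Answer: 4 5 3

Derivation:
vaddr = 299 = 0b100101011
  top 3 bits -> l1_idx = 4
  next 3 bits -> l2_idx = 5
  bottom 3 bits -> offset = 3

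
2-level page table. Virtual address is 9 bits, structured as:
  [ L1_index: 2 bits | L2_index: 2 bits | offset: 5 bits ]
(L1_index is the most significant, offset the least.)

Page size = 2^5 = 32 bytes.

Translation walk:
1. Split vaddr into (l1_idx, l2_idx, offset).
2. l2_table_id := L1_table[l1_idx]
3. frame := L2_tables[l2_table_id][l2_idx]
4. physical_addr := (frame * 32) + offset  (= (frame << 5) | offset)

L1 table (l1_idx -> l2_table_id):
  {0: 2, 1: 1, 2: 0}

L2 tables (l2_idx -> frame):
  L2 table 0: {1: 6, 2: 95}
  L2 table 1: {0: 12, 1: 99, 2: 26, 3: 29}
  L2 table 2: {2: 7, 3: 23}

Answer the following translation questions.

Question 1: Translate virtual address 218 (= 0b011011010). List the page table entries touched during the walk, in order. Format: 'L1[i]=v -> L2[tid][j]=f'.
vaddr = 218 = 0b011011010
Split: l1_idx=1, l2_idx=2, offset=26

Answer: L1[1]=1 -> L2[1][2]=26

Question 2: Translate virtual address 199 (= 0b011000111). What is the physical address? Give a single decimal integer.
Answer: 839

Derivation:
vaddr = 199 = 0b011000111
Split: l1_idx=1, l2_idx=2, offset=7
L1[1] = 1
L2[1][2] = 26
paddr = 26 * 32 + 7 = 839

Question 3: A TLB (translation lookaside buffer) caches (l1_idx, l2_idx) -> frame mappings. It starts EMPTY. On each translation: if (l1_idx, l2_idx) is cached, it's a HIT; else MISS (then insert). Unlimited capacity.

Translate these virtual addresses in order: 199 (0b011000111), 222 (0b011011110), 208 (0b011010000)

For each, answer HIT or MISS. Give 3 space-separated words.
vaddr=199: (1,2) not in TLB -> MISS, insert
vaddr=222: (1,2) in TLB -> HIT
vaddr=208: (1,2) in TLB -> HIT

Answer: MISS HIT HIT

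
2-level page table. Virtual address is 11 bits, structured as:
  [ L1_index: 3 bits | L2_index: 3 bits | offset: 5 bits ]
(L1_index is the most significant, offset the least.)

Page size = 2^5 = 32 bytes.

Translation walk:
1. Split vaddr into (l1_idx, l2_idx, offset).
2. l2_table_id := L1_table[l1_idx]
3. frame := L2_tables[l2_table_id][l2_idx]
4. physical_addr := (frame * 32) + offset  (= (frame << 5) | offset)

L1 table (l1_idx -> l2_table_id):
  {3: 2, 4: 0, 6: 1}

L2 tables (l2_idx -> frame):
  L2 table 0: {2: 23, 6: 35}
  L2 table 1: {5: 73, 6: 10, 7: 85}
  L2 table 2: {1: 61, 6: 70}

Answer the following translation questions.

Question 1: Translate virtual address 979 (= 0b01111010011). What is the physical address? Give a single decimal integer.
vaddr = 979 = 0b01111010011
Split: l1_idx=3, l2_idx=6, offset=19
L1[3] = 2
L2[2][6] = 70
paddr = 70 * 32 + 19 = 2259

Answer: 2259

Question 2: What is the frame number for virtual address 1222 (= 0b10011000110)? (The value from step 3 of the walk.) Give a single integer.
Answer: 35

Derivation:
vaddr = 1222: l1_idx=4, l2_idx=6
L1[4] = 0; L2[0][6] = 35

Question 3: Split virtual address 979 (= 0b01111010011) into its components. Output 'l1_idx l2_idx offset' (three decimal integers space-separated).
Answer: 3 6 19

Derivation:
vaddr = 979 = 0b01111010011
  top 3 bits -> l1_idx = 3
  next 3 bits -> l2_idx = 6
  bottom 5 bits -> offset = 19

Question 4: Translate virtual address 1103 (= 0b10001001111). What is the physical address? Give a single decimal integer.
Answer: 751

Derivation:
vaddr = 1103 = 0b10001001111
Split: l1_idx=4, l2_idx=2, offset=15
L1[4] = 0
L2[0][2] = 23
paddr = 23 * 32 + 15 = 751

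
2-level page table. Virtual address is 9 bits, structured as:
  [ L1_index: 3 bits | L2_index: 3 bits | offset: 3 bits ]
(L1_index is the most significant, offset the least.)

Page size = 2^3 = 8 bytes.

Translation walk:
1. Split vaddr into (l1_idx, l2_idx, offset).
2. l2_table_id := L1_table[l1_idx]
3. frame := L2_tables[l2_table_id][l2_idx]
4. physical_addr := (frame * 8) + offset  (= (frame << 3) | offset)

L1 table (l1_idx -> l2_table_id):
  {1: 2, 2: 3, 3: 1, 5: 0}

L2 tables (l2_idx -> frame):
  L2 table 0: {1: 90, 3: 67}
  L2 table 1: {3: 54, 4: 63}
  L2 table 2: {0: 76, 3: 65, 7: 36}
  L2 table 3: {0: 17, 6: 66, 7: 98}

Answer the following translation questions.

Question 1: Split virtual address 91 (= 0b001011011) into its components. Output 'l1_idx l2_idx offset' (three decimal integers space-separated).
vaddr = 91 = 0b001011011
  top 3 bits -> l1_idx = 1
  next 3 bits -> l2_idx = 3
  bottom 3 bits -> offset = 3

Answer: 1 3 3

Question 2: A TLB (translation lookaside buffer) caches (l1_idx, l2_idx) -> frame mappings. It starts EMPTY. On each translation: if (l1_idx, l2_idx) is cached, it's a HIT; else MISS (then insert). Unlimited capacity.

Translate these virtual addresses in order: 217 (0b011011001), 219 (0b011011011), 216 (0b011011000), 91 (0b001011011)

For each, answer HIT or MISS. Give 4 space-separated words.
Answer: MISS HIT HIT MISS

Derivation:
vaddr=217: (3,3) not in TLB -> MISS, insert
vaddr=219: (3,3) in TLB -> HIT
vaddr=216: (3,3) in TLB -> HIT
vaddr=91: (1,3) not in TLB -> MISS, insert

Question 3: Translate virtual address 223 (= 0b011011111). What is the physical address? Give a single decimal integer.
Answer: 439

Derivation:
vaddr = 223 = 0b011011111
Split: l1_idx=3, l2_idx=3, offset=7
L1[3] = 1
L2[1][3] = 54
paddr = 54 * 8 + 7 = 439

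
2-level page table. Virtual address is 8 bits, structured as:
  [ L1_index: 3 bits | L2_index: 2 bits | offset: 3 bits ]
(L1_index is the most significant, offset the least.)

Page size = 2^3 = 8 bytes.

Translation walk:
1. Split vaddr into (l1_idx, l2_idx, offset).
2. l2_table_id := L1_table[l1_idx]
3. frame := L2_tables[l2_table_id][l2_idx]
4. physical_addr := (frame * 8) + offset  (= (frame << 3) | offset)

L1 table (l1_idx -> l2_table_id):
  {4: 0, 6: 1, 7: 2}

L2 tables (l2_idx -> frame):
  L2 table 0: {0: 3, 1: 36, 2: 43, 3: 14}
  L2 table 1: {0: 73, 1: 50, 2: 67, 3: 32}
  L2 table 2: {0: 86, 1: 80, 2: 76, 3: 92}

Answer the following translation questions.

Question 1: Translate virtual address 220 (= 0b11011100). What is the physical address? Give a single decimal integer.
Answer: 260

Derivation:
vaddr = 220 = 0b11011100
Split: l1_idx=6, l2_idx=3, offset=4
L1[6] = 1
L2[1][3] = 32
paddr = 32 * 8 + 4 = 260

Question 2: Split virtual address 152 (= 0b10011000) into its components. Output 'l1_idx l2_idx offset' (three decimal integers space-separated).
Answer: 4 3 0

Derivation:
vaddr = 152 = 0b10011000
  top 3 bits -> l1_idx = 4
  next 2 bits -> l2_idx = 3
  bottom 3 bits -> offset = 0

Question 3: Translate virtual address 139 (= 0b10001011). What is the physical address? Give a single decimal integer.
Answer: 291

Derivation:
vaddr = 139 = 0b10001011
Split: l1_idx=4, l2_idx=1, offset=3
L1[4] = 0
L2[0][1] = 36
paddr = 36 * 8 + 3 = 291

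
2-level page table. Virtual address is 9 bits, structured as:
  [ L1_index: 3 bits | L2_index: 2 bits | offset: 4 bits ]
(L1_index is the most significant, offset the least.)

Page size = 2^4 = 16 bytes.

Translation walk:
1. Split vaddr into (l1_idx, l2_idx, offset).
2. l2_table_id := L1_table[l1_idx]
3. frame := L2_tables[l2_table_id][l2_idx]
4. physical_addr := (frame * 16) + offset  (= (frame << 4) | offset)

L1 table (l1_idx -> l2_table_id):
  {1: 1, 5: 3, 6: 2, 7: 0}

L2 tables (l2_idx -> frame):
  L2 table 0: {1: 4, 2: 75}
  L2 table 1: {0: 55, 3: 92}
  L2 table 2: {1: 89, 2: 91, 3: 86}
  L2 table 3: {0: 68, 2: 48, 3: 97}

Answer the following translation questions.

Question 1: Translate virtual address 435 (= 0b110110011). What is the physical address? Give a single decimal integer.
vaddr = 435 = 0b110110011
Split: l1_idx=6, l2_idx=3, offset=3
L1[6] = 2
L2[2][3] = 86
paddr = 86 * 16 + 3 = 1379

Answer: 1379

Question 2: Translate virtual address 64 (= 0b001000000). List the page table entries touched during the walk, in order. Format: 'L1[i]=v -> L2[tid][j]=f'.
vaddr = 64 = 0b001000000
Split: l1_idx=1, l2_idx=0, offset=0

Answer: L1[1]=1 -> L2[1][0]=55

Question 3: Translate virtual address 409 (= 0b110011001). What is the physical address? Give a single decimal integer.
vaddr = 409 = 0b110011001
Split: l1_idx=6, l2_idx=1, offset=9
L1[6] = 2
L2[2][1] = 89
paddr = 89 * 16 + 9 = 1433

Answer: 1433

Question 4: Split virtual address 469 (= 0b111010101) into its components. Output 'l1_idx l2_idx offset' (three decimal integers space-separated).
Answer: 7 1 5

Derivation:
vaddr = 469 = 0b111010101
  top 3 bits -> l1_idx = 7
  next 2 bits -> l2_idx = 1
  bottom 4 bits -> offset = 5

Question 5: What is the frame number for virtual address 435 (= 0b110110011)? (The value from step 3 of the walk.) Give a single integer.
Answer: 86

Derivation:
vaddr = 435: l1_idx=6, l2_idx=3
L1[6] = 2; L2[2][3] = 86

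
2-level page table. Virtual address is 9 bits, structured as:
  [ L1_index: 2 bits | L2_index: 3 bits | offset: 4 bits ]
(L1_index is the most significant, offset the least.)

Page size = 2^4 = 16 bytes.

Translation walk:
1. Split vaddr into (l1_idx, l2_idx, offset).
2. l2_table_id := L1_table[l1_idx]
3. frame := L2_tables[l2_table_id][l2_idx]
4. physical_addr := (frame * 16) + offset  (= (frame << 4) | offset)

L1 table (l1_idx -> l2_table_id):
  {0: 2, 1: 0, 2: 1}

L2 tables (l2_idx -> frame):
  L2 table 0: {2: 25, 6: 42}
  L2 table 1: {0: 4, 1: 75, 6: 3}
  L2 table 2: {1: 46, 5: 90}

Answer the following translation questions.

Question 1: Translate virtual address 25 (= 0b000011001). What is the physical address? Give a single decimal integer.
vaddr = 25 = 0b000011001
Split: l1_idx=0, l2_idx=1, offset=9
L1[0] = 2
L2[2][1] = 46
paddr = 46 * 16 + 9 = 745

Answer: 745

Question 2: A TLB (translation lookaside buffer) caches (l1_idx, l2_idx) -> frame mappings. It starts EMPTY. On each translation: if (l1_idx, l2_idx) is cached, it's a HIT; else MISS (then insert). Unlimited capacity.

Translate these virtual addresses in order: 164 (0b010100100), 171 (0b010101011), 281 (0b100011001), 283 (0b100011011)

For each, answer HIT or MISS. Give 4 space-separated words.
Answer: MISS HIT MISS HIT

Derivation:
vaddr=164: (1,2) not in TLB -> MISS, insert
vaddr=171: (1,2) in TLB -> HIT
vaddr=281: (2,1) not in TLB -> MISS, insert
vaddr=283: (2,1) in TLB -> HIT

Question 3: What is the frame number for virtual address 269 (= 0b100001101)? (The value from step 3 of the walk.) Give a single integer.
vaddr = 269: l1_idx=2, l2_idx=0
L1[2] = 1; L2[1][0] = 4

Answer: 4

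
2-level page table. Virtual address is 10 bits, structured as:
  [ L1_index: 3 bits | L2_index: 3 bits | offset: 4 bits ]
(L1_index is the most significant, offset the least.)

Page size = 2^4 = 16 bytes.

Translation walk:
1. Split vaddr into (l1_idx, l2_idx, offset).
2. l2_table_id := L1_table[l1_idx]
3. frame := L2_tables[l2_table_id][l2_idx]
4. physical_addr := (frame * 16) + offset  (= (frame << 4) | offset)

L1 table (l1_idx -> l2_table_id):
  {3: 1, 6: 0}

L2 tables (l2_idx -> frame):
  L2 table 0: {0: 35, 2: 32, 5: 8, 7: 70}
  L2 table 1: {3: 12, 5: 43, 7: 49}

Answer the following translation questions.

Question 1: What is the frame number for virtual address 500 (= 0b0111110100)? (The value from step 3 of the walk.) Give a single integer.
Answer: 49

Derivation:
vaddr = 500: l1_idx=3, l2_idx=7
L1[3] = 1; L2[1][7] = 49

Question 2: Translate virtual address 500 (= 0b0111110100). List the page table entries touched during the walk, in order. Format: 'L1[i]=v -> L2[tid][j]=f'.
Answer: L1[3]=1 -> L2[1][7]=49

Derivation:
vaddr = 500 = 0b0111110100
Split: l1_idx=3, l2_idx=7, offset=4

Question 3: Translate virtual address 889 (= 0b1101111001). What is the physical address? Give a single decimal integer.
vaddr = 889 = 0b1101111001
Split: l1_idx=6, l2_idx=7, offset=9
L1[6] = 0
L2[0][7] = 70
paddr = 70 * 16 + 9 = 1129

Answer: 1129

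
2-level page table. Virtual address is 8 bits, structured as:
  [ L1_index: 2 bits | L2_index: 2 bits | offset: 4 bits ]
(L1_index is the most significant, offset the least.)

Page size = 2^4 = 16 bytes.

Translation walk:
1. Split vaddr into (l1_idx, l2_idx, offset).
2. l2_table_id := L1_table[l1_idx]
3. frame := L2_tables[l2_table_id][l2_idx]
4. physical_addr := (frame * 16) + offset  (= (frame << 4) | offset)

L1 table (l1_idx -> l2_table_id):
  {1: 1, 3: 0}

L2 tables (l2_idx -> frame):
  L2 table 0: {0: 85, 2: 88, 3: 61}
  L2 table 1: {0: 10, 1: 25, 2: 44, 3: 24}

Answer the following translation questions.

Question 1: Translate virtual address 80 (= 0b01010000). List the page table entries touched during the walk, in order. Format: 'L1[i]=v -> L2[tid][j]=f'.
Answer: L1[1]=1 -> L2[1][1]=25

Derivation:
vaddr = 80 = 0b01010000
Split: l1_idx=1, l2_idx=1, offset=0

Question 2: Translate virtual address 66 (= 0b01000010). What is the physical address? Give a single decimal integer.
vaddr = 66 = 0b01000010
Split: l1_idx=1, l2_idx=0, offset=2
L1[1] = 1
L2[1][0] = 10
paddr = 10 * 16 + 2 = 162

Answer: 162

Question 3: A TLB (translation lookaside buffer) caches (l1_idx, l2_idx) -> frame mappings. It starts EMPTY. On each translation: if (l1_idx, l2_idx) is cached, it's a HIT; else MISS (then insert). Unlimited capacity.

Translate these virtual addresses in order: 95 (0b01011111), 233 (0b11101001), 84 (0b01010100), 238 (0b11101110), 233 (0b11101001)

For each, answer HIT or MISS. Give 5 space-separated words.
vaddr=95: (1,1) not in TLB -> MISS, insert
vaddr=233: (3,2) not in TLB -> MISS, insert
vaddr=84: (1,1) in TLB -> HIT
vaddr=238: (3,2) in TLB -> HIT
vaddr=233: (3,2) in TLB -> HIT

Answer: MISS MISS HIT HIT HIT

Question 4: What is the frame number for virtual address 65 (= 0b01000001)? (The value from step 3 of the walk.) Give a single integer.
vaddr = 65: l1_idx=1, l2_idx=0
L1[1] = 1; L2[1][0] = 10

Answer: 10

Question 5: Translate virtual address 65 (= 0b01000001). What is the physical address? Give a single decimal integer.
Answer: 161

Derivation:
vaddr = 65 = 0b01000001
Split: l1_idx=1, l2_idx=0, offset=1
L1[1] = 1
L2[1][0] = 10
paddr = 10 * 16 + 1 = 161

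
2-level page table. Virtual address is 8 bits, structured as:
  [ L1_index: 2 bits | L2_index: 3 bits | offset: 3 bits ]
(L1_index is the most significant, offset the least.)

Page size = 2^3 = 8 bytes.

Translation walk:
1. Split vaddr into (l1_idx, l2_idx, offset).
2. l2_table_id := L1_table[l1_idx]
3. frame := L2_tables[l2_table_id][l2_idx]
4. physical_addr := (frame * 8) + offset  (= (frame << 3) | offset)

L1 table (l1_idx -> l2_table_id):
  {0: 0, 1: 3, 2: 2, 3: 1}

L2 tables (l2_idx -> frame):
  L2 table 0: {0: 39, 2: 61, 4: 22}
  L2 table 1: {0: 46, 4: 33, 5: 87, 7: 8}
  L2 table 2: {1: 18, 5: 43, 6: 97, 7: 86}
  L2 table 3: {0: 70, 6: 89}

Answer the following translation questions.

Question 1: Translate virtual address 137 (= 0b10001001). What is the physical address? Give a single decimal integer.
Answer: 145

Derivation:
vaddr = 137 = 0b10001001
Split: l1_idx=2, l2_idx=1, offset=1
L1[2] = 2
L2[2][1] = 18
paddr = 18 * 8 + 1 = 145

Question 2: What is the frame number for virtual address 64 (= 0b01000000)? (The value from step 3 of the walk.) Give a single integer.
Answer: 70

Derivation:
vaddr = 64: l1_idx=1, l2_idx=0
L1[1] = 3; L2[3][0] = 70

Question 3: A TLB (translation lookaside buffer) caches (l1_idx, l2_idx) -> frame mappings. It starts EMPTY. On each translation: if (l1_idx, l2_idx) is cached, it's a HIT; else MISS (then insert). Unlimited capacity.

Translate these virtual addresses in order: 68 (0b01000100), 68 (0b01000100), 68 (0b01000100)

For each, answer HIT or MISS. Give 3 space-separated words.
Answer: MISS HIT HIT

Derivation:
vaddr=68: (1,0) not in TLB -> MISS, insert
vaddr=68: (1,0) in TLB -> HIT
vaddr=68: (1,0) in TLB -> HIT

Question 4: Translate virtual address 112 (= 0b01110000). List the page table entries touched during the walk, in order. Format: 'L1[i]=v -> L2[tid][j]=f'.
Answer: L1[1]=3 -> L2[3][6]=89

Derivation:
vaddr = 112 = 0b01110000
Split: l1_idx=1, l2_idx=6, offset=0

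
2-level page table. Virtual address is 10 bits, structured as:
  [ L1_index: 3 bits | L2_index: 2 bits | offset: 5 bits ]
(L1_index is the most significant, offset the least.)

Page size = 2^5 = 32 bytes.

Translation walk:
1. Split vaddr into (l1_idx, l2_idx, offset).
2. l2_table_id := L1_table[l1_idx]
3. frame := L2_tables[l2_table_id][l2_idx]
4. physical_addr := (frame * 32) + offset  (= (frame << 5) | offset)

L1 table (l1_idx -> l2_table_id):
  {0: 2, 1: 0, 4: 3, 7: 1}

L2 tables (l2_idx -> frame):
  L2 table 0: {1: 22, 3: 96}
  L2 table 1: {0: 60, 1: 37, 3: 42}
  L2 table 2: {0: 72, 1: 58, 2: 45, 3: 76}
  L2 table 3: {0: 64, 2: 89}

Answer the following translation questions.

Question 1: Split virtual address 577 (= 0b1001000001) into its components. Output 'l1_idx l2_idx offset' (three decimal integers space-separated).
Answer: 4 2 1

Derivation:
vaddr = 577 = 0b1001000001
  top 3 bits -> l1_idx = 4
  next 2 bits -> l2_idx = 2
  bottom 5 bits -> offset = 1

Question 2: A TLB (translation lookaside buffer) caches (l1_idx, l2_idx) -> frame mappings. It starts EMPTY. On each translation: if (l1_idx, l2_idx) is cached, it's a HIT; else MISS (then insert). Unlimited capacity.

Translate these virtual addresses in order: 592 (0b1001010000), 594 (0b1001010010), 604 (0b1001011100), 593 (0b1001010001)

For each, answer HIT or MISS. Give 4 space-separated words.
Answer: MISS HIT HIT HIT

Derivation:
vaddr=592: (4,2) not in TLB -> MISS, insert
vaddr=594: (4,2) in TLB -> HIT
vaddr=604: (4,2) in TLB -> HIT
vaddr=593: (4,2) in TLB -> HIT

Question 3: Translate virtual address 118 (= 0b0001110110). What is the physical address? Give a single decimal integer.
Answer: 2454

Derivation:
vaddr = 118 = 0b0001110110
Split: l1_idx=0, l2_idx=3, offset=22
L1[0] = 2
L2[2][3] = 76
paddr = 76 * 32 + 22 = 2454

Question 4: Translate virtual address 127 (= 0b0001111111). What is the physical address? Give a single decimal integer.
Answer: 2463

Derivation:
vaddr = 127 = 0b0001111111
Split: l1_idx=0, l2_idx=3, offset=31
L1[0] = 2
L2[2][3] = 76
paddr = 76 * 32 + 31 = 2463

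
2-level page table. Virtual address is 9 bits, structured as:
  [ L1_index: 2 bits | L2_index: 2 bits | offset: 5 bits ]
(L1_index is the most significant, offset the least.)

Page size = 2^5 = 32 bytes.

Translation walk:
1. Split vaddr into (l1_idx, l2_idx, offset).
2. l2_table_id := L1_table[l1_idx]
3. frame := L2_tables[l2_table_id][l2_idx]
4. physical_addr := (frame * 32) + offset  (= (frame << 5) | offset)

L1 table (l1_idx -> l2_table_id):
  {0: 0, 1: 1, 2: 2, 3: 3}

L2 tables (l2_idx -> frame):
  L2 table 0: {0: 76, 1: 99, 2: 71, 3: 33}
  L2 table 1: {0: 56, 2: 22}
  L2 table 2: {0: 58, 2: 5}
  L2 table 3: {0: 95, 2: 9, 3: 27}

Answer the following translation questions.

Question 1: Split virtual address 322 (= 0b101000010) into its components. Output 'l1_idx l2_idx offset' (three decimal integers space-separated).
vaddr = 322 = 0b101000010
  top 2 bits -> l1_idx = 2
  next 2 bits -> l2_idx = 2
  bottom 5 bits -> offset = 2

Answer: 2 2 2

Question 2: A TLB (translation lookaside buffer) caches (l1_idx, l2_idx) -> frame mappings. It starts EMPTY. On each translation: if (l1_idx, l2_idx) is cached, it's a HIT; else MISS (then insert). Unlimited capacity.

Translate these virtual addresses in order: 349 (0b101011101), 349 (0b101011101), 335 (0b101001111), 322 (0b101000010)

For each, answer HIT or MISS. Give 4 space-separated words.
vaddr=349: (2,2) not in TLB -> MISS, insert
vaddr=349: (2,2) in TLB -> HIT
vaddr=335: (2,2) in TLB -> HIT
vaddr=322: (2,2) in TLB -> HIT

Answer: MISS HIT HIT HIT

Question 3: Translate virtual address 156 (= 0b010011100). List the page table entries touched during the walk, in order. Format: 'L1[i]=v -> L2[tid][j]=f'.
Answer: L1[1]=1 -> L2[1][0]=56

Derivation:
vaddr = 156 = 0b010011100
Split: l1_idx=1, l2_idx=0, offset=28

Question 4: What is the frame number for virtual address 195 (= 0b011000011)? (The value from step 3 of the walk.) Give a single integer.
vaddr = 195: l1_idx=1, l2_idx=2
L1[1] = 1; L2[1][2] = 22

Answer: 22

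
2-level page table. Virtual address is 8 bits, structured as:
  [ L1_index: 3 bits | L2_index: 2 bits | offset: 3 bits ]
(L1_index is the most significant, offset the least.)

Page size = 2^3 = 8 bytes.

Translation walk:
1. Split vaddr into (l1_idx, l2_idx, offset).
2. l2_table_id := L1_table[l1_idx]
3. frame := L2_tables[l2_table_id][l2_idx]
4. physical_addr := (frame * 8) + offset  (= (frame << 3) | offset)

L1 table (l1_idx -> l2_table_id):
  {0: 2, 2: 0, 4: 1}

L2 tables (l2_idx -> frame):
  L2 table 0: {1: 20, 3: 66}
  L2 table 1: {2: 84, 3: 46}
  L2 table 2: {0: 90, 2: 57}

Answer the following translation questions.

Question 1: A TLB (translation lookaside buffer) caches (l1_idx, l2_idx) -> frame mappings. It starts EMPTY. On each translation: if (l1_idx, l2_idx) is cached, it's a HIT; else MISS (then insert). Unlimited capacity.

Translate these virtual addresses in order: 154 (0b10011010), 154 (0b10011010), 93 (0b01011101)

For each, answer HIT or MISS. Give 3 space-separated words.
Answer: MISS HIT MISS

Derivation:
vaddr=154: (4,3) not in TLB -> MISS, insert
vaddr=154: (4,3) in TLB -> HIT
vaddr=93: (2,3) not in TLB -> MISS, insert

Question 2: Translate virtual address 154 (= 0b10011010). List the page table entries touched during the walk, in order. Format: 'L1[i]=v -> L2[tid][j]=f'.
Answer: L1[4]=1 -> L2[1][3]=46

Derivation:
vaddr = 154 = 0b10011010
Split: l1_idx=4, l2_idx=3, offset=2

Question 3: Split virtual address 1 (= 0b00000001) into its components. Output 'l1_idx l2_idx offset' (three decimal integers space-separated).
vaddr = 1 = 0b00000001
  top 3 bits -> l1_idx = 0
  next 2 bits -> l2_idx = 0
  bottom 3 bits -> offset = 1

Answer: 0 0 1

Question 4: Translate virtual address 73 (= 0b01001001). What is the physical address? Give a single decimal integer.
vaddr = 73 = 0b01001001
Split: l1_idx=2, l2_idx=1, offset=1
L1[2] = 0
L2[0][1] = 20
paddr = 20 * 8 + 1 = 161

Answer: 161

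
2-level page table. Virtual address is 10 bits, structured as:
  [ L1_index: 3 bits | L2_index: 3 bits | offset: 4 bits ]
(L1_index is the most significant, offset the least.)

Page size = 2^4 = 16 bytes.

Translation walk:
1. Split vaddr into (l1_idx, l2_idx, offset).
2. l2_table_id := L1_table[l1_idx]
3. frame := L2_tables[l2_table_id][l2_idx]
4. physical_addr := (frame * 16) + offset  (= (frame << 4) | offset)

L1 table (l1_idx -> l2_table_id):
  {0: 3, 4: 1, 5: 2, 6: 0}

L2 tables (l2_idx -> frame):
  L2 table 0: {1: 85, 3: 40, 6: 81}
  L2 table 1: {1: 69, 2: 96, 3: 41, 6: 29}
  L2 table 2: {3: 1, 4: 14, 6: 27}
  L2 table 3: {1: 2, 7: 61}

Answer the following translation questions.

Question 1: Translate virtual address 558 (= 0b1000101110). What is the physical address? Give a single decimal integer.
Answer: 1550

Derivation:
vaddr = 558 = 0b1000101110
Split: l1_idx=4, l2_idx=2, offset=14
L1[4] = 1
L2[1][2] = 96
paddr = 96 * 16 + 14 = 1550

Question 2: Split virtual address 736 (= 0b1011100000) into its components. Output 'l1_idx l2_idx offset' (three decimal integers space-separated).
vaddr = 736 = 0b1011100000
  top 3 bits -> l1_idx = 5
  next 3 bits -> l2_idx = 6
  bottom 4 bits -> offset = 0

Answer: 5 6 0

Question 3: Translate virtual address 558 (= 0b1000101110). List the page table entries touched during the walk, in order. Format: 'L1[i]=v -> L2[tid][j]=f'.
Answer: L1[4]=1 -> L2[1][2]=96

Derivation:
vaddr = 558 = 0b1000101110
Split: l1_idx=4, l2_idx=2, offset=14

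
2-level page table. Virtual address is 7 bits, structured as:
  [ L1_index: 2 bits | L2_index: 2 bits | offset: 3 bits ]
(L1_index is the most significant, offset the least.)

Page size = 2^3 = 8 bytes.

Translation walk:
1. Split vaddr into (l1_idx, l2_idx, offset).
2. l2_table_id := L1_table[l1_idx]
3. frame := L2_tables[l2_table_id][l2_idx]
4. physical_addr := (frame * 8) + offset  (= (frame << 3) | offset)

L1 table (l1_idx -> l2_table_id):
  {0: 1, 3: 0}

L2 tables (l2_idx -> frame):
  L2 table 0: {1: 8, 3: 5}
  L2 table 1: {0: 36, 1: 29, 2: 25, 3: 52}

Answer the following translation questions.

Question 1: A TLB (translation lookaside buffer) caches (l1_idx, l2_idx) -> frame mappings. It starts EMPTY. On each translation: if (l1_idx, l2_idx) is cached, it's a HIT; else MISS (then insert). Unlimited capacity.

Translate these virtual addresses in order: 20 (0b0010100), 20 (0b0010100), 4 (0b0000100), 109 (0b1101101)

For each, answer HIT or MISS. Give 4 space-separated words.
vaddr=20: (0,2) not in TLB -> MISS, insert
vaddr=20: (0,2) in TLB -> HIT
vaddr=4: (0,0) not in TLB -> MISS, insert
vaddr=109: (3,1) not in TLB -> MISS, insert

Answer: MISS HIT MISS MISS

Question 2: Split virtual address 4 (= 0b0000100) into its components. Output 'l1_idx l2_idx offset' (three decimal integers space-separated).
vaddr = 4 = 0b0000100
  top 2 bits -> l1_idx = 0
  next 2 bits -> l2_idx = 0
  bottom 3 bits -> offset = 4

Answer: 0 0 4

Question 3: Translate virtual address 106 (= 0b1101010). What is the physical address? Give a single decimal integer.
Answer: 66

Derivation:
vaddr = 106 = 0b1101010
Split: l1_idx=3, l2_idx=1, offset=2
L1[3] = 0
L2[0][1] = 8
paddr = 8 * 8 + 2 = 66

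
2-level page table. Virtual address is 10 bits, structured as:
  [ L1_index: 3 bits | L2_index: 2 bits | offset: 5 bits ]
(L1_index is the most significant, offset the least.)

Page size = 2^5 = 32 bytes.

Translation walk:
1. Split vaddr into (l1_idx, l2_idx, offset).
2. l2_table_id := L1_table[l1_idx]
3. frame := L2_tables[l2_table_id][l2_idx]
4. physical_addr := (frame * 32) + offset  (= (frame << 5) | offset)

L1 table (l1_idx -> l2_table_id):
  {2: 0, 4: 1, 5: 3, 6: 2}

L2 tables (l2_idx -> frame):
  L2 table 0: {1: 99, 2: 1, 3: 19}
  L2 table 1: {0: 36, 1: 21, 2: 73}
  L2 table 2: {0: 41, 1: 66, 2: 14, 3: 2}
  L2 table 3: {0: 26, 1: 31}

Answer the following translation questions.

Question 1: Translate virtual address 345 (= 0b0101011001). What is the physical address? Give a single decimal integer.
Answer: 57

Derivation:
vaddr = 345 = 0b0101011001
Split: l1_idx=2, l2_idx=2, offset=25
L1[2] = 0
L2[0][2] = 1
paddr = 1 * 32 + 25 = 57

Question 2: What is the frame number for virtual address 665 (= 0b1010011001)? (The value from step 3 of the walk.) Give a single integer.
Answer: 26

Derivation:
vaddr = 665: l1_idx=5, l2_idx=0
L1[5] = 3; L2[3][0] = 26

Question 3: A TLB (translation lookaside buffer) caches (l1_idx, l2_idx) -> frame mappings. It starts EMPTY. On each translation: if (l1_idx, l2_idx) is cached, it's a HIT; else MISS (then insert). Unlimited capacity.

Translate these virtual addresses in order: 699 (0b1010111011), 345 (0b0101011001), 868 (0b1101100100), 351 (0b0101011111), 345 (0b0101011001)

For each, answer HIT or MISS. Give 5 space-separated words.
vaddr=699: (5,1) not in TLB -> MISS, insert
vaddr=345: (2,2) not in TLB -> MISS, insert
vaddr=868: (6,3) not in TLB -> MISS, insert
vaddr=351: (2,2) in TLB -> HIT
vaddr=345: (2,2) in TLB -> HIT

Answer: MISS MISS MISS HIT HIT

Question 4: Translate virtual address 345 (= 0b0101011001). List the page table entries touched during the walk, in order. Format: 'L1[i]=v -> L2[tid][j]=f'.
vaddr = 345 = 0b0101011001
Split: l1_idx=2, l2_idx=2, offset=25

Answer: L1[2]=0 -> L2[0][2]=1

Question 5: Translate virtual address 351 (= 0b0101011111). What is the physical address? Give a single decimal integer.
Answer: 63

Derivation:
vaddr = 351 = 0b0101011111
Split: l1_idx=2, l2_idx=2, offset=31
L1[2] = 0
L2[0][2] = 1
paddr = 1 * 32 + 31 = 63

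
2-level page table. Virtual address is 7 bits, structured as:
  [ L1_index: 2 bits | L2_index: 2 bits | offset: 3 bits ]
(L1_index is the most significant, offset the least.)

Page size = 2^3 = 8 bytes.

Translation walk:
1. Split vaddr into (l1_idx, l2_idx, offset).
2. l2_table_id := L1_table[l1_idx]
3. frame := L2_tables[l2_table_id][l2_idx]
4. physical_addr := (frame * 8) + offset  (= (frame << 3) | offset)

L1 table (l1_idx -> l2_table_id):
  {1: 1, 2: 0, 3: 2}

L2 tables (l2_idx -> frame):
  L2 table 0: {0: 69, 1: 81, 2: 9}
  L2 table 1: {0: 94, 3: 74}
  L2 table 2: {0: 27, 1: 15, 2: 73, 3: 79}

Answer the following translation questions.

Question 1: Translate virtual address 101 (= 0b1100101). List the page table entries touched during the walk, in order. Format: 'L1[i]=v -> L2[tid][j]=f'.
vaddr = 101 = 0b1100101
Split: l1_idx=3, l2_idx=0, offset=5

Answer: L1[3]=2 -> L2[2][0]=27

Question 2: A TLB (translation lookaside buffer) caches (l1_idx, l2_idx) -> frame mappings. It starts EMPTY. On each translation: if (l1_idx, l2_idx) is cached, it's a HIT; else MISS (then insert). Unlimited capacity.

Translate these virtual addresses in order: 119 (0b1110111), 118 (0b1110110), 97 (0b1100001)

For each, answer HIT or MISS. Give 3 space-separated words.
Answer: MISS HIT MISS

Derivation:
vaddr=119: (3,2) not in TLB -> MISS, insert
vaddr=118: (3,2) in TLB -> HIT
vaddr=97: (3,0) not in TLB -> MISS, insert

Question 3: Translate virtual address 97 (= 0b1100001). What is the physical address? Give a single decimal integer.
vaddr = 97 = 0b1100001
Split: l1_idx=3, l2_idx=0, offset=1
L1[3] = 2
L2[2][0] = 27
paddr = 27 * 8 + 1 = 217

Answer: 217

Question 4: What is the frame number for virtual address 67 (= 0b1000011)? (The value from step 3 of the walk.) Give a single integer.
vaddr = 67: l1_idx=2, l2_idx=0
L1[2] = 0; L2[0][0] = 69

Answer: 69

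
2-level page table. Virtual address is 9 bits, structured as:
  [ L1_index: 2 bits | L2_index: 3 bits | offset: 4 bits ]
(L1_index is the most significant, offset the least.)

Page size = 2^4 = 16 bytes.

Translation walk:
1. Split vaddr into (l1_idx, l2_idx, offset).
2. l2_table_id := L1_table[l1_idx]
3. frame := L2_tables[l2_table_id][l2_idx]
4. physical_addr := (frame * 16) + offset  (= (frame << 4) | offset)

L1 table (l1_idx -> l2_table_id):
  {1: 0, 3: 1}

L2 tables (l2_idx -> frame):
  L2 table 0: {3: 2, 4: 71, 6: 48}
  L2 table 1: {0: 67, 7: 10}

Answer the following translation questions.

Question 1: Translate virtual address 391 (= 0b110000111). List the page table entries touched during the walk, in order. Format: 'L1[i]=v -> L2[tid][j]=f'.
Answer: L1[3]=1 -> L2[1][0]=67

Derivation:
vaddr = 391 = 0b110000111
Split: l1_idx=3, l2_idx=0, offset=7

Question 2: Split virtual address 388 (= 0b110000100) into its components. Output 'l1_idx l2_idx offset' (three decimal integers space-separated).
vaddr = 388 = 0b110000100
  top 2 bits -> l1_idx = 3
  next 3 bits -> l2_idx = 0
  bottom 4 bits -> offset = 4

Answer: 3 0 4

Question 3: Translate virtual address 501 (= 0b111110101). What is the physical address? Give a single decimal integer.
Answer: 165

Derivation:
vaddr = 501 = 0b111110101
Split: l1_idx=3, l2_idx=7, offset=5
L1[3] = 1
L2[1][7] = 10
paddr = 10 * 16 + 5 = 165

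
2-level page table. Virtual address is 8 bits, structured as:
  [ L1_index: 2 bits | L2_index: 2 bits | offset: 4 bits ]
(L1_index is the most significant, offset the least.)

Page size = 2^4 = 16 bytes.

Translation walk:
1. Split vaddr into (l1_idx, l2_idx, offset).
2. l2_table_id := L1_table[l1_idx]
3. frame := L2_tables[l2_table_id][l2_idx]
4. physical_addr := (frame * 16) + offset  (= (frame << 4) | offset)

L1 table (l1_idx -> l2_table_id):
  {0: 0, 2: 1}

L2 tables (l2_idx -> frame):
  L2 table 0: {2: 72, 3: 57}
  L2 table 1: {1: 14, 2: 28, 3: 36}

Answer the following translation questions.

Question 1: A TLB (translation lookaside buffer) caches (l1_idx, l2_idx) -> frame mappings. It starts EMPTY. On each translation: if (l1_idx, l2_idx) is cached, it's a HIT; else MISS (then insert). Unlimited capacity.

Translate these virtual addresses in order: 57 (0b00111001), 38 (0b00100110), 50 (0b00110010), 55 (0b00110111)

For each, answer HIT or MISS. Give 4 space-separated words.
Answer: MISS MISS HIT HIT

Derivation:
vaddr=57: (0,3) not in TLB -> MISS, insert
vaddr=38: (0,2) not in TLB -> MISS, insert
vaddr=50: (0,3) in TLB -> HIT
vaddr=55: (0,3) in TLB -> HIT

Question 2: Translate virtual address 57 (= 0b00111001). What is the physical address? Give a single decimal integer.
vaddr = 57 = 0b00111001
Split: l1_idx=0, l2_idx=3, offset=9
L1[0] = 0
L2[0][3] = 57
paddr = 57 * 16 + 9 = 921

Answer: 921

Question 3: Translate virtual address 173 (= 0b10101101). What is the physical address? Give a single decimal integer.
vaddr = 173 = 0b10101101
Split: l1_idx=2, l2_idx=2, offset=13
L1[2] = 1
L2[1][2] = 28
paddr = 28 * 16 + 13 = 461

Answer: 461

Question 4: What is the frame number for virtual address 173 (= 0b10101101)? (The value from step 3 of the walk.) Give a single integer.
vaddr = 173: l1_idx=2, l2_idx=2
L1[2] = 1; L2[1][2] = 28

Answer: 28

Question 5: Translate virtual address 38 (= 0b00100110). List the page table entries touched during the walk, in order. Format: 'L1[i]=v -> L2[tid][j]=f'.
vaddr = 38 = 0b00100110
Split: l1_idx=0, l2_idx=2, offset=6

Answer: L1[0]=0 -> L2[0][2]=72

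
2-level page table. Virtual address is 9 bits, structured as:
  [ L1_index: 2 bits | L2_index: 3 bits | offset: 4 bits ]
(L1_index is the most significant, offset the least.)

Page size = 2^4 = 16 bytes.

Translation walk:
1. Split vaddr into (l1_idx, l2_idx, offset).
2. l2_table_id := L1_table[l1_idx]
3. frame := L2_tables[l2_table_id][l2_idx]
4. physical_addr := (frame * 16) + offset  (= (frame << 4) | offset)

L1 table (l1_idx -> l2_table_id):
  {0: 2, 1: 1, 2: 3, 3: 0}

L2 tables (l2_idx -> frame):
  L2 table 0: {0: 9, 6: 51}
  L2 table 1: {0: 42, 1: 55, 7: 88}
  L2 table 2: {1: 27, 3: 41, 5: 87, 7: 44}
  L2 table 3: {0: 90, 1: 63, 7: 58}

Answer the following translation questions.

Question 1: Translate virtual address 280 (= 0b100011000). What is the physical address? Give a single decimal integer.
vaddr = 280 = 0b100011000
Split: l1_idx=2, l2_idx=1, offset=8
L1[2] = 3
L2[3][1] = 63
paddr = 63 * 16 + 8 = 1016

Answer: 1016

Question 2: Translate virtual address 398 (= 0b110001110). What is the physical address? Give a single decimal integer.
vaddr = 398 = 0b110001110
Split: l1_idx=3, l2_idx=0, offset=14
L1[3] = 0
L2[0][0] = 9
paddr = 9 * 16 + 14 = 158

Answer: 158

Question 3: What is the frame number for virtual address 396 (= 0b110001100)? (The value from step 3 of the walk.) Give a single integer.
Answer: 9

Derivation:
vaddr = 396: l1_idx=3, l2_idx=0
L1[3] = 0; L2[0][0] = 9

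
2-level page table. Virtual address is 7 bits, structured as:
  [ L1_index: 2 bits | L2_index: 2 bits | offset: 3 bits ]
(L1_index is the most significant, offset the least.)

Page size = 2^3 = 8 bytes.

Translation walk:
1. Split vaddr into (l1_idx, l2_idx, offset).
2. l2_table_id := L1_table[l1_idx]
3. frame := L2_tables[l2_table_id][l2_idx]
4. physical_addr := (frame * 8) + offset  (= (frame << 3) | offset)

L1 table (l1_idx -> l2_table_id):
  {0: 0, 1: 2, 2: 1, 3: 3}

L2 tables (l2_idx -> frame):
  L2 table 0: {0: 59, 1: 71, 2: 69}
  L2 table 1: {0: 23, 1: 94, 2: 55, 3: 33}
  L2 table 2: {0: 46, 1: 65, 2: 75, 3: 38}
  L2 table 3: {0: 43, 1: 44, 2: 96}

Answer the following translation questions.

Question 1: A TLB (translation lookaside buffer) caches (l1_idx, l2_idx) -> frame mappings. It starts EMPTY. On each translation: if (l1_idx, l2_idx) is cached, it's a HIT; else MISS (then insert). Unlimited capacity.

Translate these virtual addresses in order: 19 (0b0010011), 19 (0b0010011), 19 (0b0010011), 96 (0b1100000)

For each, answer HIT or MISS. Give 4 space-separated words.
vaddr=19: (0,2) not in TLB -> MISS, insert
vaddr=19: (0,2) in TLB -> HIT
vaddr=19: (0,2) in TLB -> HIT
vaddr=96: (3,0) not in TLB -> MISS, insert

Answer: MISS HIT HIT MISS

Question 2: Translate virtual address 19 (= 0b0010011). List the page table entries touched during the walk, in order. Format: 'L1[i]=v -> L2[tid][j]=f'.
vaddr = 19 = 0b0010011
Split: l1_idx=0, l2_idx=2, offset=3

Answer: L1[0]=0 -> L2[0][2]=69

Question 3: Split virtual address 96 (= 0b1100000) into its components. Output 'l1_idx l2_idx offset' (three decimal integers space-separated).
Answer: 3 0 0

Derivation:
vaddr = 96 = 0b1100000
  top 2 bits -> l1_idx = 3
  next 2 bits -> l2_idx = 0
  bottom 3 bits -> offset = 0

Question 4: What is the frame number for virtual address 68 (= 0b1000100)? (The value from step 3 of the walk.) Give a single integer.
Answer: 23

Derivation:
vaddr = 68: l1_idx=2, l2_idx=0
L1[2] = 1; L2[1][0] = 23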